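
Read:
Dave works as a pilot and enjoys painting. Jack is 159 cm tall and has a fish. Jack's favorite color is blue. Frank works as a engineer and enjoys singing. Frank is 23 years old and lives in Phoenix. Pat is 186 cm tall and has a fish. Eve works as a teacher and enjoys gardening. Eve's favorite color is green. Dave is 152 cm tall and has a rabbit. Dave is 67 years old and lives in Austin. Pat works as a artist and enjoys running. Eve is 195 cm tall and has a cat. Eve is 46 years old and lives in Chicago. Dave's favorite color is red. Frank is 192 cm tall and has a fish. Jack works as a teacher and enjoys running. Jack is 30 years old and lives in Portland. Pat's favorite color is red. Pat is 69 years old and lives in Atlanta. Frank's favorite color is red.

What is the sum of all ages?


46+30+67+23+69 = 235

235


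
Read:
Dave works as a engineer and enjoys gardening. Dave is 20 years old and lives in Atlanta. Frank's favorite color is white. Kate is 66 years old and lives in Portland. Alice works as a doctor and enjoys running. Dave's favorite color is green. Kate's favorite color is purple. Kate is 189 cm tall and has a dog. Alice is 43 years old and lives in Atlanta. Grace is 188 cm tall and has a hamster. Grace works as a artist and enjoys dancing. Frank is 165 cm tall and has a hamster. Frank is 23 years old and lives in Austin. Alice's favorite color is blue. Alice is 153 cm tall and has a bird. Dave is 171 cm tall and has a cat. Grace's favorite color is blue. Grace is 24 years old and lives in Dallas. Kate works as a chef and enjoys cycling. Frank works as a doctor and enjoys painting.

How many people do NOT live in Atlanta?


Not in Atlanta: 3

3


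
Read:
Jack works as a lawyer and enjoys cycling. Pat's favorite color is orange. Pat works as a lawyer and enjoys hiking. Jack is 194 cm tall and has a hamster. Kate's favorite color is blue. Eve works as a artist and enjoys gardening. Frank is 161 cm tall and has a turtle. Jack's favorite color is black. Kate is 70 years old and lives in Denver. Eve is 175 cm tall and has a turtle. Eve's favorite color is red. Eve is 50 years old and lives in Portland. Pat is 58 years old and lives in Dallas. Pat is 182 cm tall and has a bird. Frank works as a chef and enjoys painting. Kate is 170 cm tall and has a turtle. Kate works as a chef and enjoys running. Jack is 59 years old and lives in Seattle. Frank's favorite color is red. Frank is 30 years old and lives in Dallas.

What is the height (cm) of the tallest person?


Tallest: Jack at 194 cm

194


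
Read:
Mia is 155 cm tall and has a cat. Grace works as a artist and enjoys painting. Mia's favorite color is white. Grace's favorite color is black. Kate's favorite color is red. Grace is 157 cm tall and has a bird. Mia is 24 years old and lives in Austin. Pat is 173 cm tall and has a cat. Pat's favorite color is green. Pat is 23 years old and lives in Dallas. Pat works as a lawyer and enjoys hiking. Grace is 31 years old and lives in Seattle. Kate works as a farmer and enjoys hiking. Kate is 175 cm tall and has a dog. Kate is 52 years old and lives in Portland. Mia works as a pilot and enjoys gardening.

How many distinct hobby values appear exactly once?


Unique hobby values: 2

2


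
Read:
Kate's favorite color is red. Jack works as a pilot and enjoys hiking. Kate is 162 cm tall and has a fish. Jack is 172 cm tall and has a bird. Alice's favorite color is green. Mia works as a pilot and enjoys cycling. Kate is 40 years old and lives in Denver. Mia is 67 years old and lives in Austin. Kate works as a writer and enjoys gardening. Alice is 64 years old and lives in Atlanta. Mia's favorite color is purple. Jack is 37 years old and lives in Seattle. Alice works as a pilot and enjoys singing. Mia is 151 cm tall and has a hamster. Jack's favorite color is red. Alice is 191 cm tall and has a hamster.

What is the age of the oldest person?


Oldest: Mia at 67

67


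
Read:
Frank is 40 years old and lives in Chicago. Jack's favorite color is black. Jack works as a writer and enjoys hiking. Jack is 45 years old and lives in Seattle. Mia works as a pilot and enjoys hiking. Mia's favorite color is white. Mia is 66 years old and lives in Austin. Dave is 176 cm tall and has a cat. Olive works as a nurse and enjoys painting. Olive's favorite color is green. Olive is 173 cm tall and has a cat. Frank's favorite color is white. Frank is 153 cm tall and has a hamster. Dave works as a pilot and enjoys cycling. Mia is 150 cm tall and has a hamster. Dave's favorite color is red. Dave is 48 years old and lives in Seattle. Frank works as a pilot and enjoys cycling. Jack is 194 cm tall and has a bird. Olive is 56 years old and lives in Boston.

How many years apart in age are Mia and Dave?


66 vs 48, diff = 18

18


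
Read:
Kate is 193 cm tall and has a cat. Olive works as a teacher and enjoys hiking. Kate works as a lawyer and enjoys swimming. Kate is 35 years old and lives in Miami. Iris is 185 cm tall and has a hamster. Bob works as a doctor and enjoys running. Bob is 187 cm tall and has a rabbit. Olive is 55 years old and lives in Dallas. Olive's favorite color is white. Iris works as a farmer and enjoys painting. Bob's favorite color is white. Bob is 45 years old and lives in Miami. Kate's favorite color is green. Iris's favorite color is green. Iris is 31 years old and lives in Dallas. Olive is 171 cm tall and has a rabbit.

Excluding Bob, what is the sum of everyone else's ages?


Sum (excluding Bob): 121

121


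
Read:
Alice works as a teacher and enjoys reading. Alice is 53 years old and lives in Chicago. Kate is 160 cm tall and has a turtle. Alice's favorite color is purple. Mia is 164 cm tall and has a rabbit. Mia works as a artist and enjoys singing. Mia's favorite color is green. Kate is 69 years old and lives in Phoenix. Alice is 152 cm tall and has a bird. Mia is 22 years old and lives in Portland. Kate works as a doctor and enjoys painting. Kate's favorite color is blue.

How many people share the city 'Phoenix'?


Count: 1

1


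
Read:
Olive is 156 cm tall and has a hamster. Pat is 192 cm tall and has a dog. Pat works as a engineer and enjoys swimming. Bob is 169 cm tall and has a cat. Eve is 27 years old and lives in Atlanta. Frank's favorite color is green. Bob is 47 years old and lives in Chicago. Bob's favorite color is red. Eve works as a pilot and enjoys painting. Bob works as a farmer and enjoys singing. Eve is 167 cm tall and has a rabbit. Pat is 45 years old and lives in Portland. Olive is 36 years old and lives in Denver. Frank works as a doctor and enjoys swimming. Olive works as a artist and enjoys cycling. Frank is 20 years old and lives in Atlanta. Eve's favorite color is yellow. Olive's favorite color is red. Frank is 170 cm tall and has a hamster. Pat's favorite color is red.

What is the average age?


Sum=175, n=5, avg=35

35


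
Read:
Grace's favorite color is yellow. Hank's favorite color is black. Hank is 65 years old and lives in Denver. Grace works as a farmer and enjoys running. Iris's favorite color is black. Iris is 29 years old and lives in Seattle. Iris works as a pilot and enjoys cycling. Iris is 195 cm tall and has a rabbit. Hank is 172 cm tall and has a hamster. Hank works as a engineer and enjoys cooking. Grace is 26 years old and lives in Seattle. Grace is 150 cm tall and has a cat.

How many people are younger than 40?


Filter: 2

2


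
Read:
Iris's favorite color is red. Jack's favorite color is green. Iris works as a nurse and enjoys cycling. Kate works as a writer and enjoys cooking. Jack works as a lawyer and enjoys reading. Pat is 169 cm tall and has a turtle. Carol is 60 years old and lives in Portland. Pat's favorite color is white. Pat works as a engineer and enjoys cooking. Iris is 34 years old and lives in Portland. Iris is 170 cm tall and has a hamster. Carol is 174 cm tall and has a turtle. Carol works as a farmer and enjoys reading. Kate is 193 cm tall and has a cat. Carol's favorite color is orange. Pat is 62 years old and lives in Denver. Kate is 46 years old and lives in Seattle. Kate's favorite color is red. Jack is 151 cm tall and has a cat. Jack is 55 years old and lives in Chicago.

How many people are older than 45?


Filter: 4

4


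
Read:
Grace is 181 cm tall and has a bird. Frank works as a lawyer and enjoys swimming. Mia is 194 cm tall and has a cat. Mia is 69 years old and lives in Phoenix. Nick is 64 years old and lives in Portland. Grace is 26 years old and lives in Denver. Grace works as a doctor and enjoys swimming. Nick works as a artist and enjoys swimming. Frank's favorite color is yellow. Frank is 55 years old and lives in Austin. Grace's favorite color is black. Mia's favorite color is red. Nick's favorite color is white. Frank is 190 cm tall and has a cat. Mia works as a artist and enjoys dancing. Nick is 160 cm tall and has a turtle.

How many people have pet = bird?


Count: 1

1


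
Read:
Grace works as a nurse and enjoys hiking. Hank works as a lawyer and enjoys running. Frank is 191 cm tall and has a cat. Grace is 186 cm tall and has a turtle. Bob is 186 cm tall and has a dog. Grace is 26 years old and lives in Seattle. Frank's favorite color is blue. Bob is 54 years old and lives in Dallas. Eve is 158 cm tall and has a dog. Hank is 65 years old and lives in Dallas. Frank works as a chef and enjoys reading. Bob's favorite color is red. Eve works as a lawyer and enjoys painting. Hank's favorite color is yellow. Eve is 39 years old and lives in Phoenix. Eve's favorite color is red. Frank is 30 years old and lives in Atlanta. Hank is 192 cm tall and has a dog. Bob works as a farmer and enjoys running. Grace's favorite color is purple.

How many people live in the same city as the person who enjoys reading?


Person with hobby reading is Frank, city Atlanta. Count = 1

1


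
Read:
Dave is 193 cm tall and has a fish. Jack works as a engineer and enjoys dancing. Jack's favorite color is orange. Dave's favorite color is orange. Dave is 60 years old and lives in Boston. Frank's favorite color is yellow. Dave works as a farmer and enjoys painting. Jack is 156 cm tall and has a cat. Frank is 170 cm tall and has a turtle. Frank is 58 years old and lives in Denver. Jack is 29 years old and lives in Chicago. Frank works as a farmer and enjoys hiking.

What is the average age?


Sum=147, n=3, avg=49

49


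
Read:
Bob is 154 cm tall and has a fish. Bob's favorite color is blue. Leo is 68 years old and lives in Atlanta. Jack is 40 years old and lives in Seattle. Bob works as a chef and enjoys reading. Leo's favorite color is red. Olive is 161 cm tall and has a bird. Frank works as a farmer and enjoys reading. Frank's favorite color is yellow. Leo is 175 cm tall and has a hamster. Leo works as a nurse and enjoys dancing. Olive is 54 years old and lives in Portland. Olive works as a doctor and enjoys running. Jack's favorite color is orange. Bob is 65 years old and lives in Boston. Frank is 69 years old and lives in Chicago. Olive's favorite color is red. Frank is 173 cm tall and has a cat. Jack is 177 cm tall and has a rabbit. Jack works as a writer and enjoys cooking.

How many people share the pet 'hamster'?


Count: 1

1


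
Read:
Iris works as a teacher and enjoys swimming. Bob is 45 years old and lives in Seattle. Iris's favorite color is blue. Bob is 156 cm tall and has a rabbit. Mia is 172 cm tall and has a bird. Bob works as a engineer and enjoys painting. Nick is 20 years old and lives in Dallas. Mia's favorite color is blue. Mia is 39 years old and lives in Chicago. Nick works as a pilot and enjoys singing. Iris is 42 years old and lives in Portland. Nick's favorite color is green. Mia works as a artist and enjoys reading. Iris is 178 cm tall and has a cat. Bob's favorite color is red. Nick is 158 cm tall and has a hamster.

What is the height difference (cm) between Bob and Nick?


|156 - 158| = 2

2


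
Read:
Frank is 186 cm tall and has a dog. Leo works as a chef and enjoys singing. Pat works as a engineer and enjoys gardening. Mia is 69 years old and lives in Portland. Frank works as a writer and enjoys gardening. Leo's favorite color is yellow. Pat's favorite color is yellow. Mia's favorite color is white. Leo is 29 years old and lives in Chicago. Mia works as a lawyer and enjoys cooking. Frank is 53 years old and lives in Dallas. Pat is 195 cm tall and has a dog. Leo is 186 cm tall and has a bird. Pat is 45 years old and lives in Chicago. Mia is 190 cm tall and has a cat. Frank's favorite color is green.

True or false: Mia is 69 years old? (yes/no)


Mia is actually 69. yes

yes


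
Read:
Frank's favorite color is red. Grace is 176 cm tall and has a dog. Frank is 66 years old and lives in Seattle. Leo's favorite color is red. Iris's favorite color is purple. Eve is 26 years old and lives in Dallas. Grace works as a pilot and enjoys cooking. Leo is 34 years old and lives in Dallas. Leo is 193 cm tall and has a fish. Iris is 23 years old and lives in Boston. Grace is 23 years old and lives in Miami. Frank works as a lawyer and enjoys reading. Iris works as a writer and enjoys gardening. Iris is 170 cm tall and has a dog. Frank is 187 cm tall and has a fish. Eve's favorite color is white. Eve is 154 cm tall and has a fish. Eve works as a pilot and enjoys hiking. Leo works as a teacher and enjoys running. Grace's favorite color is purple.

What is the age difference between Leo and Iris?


|34 - 23| = 11

11


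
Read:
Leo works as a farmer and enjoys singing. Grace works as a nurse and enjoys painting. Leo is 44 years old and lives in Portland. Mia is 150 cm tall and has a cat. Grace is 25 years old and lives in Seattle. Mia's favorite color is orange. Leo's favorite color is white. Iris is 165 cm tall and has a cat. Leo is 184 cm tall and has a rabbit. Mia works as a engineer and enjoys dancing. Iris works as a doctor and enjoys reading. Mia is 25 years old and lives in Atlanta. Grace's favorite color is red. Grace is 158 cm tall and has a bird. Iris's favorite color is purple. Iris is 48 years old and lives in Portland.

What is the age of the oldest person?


Oldest: Iris at 48

48


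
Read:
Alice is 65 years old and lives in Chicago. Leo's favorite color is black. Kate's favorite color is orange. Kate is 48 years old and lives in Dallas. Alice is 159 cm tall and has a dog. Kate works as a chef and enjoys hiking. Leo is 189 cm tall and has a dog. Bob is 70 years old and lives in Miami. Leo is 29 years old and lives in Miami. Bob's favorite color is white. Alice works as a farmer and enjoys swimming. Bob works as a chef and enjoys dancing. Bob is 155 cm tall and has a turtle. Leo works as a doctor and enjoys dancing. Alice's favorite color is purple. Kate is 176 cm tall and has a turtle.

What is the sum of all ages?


29+48+70+65 = 212

212


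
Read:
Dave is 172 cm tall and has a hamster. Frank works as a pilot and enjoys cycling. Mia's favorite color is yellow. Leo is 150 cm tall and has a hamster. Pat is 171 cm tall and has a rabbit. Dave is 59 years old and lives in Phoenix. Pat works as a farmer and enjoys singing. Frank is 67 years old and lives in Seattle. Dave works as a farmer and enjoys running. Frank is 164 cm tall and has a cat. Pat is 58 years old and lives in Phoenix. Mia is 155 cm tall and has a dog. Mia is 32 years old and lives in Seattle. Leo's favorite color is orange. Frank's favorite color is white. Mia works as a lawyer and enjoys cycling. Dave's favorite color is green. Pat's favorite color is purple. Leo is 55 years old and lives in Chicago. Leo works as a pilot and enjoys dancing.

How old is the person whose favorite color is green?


Person with favorite color=green is Dave, age 59

59


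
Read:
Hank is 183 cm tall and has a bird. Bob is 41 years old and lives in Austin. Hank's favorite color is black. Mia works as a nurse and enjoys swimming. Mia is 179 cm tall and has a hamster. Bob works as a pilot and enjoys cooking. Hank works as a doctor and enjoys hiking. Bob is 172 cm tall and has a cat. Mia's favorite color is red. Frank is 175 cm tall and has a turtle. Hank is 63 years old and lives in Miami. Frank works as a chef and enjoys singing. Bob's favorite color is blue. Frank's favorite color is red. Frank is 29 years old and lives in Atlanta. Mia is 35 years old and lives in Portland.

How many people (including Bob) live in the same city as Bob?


Bob lives in Austin. Count = 1

1


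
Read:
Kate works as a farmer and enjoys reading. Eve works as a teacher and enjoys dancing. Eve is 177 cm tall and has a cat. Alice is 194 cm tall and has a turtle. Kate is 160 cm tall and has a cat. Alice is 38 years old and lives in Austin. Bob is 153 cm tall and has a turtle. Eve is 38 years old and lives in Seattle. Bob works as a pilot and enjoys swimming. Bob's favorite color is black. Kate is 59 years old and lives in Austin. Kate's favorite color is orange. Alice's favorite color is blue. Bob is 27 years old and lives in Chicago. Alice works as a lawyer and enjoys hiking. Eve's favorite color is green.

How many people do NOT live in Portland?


Not in Portland: 4

4


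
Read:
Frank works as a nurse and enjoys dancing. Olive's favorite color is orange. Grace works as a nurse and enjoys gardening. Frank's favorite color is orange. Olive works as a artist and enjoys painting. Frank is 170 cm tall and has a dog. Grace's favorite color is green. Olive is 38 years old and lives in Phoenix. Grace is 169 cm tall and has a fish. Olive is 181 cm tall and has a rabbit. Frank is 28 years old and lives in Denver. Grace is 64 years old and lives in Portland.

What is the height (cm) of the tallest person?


Tallest: Olive at 181 cm

181


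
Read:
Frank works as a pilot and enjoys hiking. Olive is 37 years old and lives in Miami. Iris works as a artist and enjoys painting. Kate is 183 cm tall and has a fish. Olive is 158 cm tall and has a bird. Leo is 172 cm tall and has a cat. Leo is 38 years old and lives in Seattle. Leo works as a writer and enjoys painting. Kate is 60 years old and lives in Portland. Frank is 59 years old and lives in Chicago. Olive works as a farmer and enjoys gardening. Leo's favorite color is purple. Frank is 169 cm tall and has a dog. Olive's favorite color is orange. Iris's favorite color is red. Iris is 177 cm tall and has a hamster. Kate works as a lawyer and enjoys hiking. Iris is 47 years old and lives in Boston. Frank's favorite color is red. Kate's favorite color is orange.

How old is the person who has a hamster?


Person with hamster is Iris, age 47

47


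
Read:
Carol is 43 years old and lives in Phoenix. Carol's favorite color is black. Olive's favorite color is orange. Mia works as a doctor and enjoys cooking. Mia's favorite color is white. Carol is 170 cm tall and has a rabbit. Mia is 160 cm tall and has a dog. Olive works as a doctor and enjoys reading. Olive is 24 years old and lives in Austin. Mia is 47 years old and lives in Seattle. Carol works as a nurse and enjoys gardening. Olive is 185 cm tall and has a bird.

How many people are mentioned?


People: Carol, Olive, Mia. Count = 3

3


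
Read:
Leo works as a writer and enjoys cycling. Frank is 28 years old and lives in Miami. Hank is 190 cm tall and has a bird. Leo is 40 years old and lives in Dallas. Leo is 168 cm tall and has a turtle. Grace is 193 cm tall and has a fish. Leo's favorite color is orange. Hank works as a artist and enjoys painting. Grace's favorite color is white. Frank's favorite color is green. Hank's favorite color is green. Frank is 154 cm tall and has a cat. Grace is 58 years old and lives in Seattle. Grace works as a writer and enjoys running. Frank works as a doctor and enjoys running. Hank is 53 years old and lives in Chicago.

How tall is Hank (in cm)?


Hank is 190 cm tall

190


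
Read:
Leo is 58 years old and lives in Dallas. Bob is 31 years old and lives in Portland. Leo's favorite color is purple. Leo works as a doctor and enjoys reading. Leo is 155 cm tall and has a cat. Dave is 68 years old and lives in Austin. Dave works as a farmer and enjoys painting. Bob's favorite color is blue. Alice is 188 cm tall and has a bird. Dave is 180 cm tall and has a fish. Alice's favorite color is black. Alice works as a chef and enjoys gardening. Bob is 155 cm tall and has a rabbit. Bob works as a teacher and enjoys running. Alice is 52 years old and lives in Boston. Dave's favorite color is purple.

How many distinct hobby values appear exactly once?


Unique hobby values: 4

4


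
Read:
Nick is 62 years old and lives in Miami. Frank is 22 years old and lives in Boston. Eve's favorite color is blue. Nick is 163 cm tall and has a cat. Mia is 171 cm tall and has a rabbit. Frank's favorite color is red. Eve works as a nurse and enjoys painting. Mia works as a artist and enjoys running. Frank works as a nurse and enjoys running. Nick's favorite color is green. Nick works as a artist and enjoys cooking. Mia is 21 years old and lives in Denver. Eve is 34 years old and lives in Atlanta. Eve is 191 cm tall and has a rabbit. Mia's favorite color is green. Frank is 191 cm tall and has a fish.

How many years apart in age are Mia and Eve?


21 vs 34, diff = 13

13


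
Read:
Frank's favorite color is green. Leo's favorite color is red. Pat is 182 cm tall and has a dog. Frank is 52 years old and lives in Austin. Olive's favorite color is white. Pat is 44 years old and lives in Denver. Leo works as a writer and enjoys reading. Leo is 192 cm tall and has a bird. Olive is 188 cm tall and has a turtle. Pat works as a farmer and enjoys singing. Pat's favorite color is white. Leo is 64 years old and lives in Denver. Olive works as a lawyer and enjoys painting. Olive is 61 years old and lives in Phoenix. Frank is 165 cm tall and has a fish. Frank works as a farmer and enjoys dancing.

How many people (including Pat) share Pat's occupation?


Pat is a farmer. Count = 2

2


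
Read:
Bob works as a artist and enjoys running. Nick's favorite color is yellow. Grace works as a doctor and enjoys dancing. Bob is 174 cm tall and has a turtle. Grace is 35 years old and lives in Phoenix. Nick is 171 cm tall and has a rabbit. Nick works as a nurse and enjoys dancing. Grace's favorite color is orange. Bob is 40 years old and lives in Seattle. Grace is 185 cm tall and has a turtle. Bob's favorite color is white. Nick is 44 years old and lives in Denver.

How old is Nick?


Nick is 44 years old

44


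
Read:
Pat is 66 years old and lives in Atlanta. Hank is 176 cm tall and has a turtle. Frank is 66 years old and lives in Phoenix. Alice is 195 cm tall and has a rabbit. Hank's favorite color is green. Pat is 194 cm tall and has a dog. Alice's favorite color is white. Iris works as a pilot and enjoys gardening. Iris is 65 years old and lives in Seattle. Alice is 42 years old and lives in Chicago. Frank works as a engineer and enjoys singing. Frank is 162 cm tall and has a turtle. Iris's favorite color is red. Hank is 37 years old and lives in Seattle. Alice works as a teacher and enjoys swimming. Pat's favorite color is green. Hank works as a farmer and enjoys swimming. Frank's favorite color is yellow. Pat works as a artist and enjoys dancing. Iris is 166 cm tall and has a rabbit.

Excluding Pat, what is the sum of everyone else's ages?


Sum (excluding Pat): 210

210


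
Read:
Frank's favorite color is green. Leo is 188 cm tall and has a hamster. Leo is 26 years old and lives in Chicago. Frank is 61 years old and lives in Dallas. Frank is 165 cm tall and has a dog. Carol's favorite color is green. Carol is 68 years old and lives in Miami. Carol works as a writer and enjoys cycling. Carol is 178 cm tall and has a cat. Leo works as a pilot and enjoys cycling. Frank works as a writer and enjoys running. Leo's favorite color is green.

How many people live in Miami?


Count in Miami: 1

1


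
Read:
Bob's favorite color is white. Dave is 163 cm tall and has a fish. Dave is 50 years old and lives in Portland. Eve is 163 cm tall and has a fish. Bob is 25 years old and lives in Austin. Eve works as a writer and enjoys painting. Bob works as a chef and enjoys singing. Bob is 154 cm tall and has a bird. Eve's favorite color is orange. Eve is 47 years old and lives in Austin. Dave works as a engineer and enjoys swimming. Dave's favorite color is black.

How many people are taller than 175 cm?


Taller than 175: 0

0


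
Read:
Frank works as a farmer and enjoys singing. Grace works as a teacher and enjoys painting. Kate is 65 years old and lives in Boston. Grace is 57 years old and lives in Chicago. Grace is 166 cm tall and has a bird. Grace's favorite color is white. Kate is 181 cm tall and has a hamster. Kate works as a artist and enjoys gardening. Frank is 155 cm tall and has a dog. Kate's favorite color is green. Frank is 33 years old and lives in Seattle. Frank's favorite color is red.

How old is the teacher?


The teacher is Grace, age 57

57


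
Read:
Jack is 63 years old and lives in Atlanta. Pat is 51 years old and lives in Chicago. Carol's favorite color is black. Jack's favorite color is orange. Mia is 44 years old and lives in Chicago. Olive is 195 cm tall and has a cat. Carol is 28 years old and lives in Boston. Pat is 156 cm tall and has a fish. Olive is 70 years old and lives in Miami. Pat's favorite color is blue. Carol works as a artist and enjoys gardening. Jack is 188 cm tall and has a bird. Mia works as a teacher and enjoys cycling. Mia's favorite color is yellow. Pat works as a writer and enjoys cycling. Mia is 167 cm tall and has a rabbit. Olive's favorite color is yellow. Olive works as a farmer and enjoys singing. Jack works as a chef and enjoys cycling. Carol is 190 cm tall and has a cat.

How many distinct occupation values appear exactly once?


Unique occupation values: 5

5


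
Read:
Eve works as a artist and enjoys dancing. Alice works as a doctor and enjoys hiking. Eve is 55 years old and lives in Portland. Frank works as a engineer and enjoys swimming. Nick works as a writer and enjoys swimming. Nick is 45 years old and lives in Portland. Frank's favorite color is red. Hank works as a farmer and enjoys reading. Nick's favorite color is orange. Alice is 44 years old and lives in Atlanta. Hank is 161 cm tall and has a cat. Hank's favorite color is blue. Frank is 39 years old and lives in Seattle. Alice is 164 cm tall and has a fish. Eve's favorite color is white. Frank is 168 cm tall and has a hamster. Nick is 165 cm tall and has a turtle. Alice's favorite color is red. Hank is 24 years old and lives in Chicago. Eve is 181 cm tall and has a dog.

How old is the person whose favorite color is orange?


Person with favorite color=orange is Nick, age 45

45


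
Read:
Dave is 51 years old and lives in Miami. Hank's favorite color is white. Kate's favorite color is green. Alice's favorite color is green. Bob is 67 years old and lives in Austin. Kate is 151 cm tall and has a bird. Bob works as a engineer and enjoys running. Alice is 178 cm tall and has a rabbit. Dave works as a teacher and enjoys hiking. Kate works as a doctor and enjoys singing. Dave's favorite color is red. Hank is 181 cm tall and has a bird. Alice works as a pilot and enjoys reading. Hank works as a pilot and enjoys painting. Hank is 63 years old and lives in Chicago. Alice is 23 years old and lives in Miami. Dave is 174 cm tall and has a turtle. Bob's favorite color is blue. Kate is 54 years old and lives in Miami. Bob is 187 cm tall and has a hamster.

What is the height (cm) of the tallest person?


Tallest: Bob at 187 cm

187


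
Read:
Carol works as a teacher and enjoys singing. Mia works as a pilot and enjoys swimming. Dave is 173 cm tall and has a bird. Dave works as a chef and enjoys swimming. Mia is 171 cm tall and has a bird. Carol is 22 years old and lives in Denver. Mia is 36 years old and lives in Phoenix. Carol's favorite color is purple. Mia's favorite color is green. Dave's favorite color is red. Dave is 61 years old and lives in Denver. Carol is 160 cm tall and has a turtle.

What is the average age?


Sum=119, n=3, avg=39.67

39.67


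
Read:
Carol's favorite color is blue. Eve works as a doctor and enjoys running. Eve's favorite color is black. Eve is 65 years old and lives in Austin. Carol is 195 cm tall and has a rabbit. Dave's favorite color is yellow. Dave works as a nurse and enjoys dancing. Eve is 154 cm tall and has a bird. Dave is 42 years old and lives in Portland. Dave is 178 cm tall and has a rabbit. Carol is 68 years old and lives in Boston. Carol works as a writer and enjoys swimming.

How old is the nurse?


The nurse is Dave, age 42

42


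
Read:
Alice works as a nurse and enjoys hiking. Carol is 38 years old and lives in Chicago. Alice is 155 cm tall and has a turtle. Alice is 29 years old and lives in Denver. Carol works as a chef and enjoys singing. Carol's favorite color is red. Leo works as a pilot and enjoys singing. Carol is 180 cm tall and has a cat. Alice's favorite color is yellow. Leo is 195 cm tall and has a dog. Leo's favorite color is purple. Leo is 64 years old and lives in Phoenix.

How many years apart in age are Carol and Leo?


38 vs 64, diff = 26

26


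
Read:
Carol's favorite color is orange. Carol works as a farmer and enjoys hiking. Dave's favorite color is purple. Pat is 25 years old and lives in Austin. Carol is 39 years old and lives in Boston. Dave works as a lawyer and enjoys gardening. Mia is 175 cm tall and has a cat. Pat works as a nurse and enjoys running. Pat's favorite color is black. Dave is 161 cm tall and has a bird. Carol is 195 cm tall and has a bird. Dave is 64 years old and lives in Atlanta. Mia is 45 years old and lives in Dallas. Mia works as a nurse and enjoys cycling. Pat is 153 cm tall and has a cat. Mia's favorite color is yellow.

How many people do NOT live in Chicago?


Not in Chicago: 4

4


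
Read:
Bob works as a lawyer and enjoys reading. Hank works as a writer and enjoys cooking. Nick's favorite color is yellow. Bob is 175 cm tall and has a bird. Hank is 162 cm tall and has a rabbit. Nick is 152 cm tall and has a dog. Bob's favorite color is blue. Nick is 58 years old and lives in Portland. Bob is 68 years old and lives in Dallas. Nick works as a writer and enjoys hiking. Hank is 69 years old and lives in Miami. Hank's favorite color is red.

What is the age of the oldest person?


Oldest: Hank at 69

69


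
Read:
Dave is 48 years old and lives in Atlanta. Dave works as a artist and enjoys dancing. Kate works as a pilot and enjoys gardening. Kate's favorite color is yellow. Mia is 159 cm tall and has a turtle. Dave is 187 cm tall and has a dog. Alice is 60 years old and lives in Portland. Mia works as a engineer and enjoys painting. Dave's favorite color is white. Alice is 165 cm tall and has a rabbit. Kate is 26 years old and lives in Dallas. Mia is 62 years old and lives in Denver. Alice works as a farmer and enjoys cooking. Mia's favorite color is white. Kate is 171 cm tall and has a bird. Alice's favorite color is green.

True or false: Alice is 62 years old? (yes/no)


Alice is actually 60. no

no


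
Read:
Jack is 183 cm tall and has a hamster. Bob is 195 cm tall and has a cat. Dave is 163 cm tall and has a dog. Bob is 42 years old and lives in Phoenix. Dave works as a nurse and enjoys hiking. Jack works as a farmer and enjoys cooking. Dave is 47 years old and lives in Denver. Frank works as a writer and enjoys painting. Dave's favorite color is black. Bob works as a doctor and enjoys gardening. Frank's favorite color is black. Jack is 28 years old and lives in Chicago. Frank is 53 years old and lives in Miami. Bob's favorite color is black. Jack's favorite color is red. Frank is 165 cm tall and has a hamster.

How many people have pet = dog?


Count: 1

1


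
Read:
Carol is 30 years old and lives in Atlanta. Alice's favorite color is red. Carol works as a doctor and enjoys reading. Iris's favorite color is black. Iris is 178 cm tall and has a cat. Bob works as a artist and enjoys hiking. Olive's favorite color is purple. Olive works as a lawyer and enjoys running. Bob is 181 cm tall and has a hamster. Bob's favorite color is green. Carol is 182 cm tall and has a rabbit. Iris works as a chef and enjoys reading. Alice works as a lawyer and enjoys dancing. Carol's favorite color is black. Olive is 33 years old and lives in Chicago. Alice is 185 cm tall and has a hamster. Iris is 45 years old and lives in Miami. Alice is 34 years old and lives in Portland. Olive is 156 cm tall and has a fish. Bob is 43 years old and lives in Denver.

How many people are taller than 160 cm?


Taller than 160: 4

4


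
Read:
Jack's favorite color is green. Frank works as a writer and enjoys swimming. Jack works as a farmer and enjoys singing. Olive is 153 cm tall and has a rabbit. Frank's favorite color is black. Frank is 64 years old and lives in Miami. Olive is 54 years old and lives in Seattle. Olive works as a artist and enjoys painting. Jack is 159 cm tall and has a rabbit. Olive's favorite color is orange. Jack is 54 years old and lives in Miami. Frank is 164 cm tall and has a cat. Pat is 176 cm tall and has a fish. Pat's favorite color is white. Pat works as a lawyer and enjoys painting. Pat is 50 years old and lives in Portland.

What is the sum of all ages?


54+54+64+50 = 222

222


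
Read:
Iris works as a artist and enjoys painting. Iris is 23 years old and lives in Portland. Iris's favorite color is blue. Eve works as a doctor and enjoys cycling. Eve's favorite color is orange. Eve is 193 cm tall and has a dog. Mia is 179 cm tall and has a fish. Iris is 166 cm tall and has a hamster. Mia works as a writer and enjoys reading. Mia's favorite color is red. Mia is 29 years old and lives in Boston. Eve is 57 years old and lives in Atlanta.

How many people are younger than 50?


Filter: 2

2


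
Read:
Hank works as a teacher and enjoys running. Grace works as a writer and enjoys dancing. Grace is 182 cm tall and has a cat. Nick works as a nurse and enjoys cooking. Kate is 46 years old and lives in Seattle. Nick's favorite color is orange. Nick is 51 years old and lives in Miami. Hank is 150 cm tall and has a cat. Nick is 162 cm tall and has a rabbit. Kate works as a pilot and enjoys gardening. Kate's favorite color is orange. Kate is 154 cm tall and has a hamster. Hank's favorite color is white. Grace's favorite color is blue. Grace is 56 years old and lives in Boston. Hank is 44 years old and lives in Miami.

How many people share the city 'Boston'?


Count: 1

1


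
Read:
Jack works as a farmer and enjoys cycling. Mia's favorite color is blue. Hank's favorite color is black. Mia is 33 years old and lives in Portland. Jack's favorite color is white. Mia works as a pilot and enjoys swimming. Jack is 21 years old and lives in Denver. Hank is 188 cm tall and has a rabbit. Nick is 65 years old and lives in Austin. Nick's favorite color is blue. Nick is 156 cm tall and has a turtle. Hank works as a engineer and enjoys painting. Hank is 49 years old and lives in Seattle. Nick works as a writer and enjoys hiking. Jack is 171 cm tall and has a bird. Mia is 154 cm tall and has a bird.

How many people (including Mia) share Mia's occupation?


Mia is a pilot. Count = 1

1


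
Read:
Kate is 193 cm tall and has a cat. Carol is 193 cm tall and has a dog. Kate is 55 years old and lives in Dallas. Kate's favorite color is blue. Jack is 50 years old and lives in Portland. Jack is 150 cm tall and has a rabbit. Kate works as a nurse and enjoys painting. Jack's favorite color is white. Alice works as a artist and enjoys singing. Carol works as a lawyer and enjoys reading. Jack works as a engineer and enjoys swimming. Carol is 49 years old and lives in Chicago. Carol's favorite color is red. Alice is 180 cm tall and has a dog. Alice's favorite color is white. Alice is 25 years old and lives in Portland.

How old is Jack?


Jack is 50 years old

50


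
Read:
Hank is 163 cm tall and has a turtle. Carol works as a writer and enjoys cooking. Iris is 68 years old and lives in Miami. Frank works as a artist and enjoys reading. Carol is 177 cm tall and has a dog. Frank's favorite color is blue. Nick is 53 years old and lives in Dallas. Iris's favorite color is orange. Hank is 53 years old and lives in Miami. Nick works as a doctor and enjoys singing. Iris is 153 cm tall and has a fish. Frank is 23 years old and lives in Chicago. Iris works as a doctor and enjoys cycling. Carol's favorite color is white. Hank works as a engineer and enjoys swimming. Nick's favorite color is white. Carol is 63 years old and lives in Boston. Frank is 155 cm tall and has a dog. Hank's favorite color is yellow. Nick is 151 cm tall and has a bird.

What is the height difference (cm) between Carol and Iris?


|177 - 153| = 24

24


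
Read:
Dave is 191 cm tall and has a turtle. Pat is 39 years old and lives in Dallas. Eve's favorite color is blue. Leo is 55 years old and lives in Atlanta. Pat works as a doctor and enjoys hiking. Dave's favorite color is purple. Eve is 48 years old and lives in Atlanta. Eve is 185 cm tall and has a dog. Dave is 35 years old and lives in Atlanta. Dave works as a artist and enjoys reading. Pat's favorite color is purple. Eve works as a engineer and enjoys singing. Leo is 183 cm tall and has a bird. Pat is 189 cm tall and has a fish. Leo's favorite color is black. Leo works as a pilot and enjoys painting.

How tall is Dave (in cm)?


Dave is 191 cm tall

191


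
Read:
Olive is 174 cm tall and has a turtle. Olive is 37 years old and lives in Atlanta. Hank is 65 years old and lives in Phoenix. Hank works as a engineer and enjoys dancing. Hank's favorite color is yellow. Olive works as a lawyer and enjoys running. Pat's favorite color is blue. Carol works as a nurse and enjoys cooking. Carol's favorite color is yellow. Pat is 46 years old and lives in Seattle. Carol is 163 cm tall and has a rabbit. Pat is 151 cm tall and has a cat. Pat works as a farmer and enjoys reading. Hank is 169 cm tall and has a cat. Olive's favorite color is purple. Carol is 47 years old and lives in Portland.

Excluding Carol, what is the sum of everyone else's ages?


Sum (excluding Carol): 148

148


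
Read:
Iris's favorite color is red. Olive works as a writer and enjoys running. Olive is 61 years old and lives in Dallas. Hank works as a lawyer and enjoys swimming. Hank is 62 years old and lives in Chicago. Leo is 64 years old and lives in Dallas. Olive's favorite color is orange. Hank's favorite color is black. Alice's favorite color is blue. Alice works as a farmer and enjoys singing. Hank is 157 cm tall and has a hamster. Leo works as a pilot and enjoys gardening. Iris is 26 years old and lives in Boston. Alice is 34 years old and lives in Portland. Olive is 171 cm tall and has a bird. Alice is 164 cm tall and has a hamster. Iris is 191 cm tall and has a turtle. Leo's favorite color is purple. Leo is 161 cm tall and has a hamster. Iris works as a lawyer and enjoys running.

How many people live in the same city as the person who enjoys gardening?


Person with hobby gardening is Leo, city Dallas. Count = 2

2


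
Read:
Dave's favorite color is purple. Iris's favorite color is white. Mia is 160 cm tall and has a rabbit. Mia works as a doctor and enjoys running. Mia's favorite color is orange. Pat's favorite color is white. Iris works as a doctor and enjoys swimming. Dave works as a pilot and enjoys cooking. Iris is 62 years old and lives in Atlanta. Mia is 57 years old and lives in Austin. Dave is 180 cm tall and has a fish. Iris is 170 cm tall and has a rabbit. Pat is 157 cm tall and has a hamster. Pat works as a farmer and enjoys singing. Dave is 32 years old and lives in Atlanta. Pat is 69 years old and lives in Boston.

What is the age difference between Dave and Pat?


|32 - 69| = 37

37


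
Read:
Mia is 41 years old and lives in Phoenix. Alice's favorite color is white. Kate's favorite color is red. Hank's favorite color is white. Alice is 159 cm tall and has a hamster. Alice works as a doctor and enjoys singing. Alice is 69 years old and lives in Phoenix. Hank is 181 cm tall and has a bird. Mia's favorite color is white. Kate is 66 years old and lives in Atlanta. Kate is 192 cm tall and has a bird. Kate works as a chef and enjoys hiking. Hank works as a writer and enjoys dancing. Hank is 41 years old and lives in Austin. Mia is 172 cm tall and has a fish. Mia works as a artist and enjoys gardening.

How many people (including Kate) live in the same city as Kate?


Kate lives in Atlanta. Count = 1

1
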